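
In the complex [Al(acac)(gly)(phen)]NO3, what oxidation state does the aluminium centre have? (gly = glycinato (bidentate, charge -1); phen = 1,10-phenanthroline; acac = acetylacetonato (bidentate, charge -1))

1 nitrate outside the brackets (-1 each) → the complex ion is 1+.
Ligand charges: 1×gly = -1; 1×phen neutral; 1×acac = -1; sum -2.
Al + (-2) = 1+ ⇒ Al is +3.

+3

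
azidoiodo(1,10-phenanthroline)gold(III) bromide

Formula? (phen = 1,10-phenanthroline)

[AuI(N3)(phen)]Br

Ligands: 1 iodo (I, -1), 1 1,10-phenanthroline (phen, neutral), 1 azido (N3, -1). Ligand charge sum = -2.
Charge balance with bromide (-1) requires 1 complex ion per 1 bromide.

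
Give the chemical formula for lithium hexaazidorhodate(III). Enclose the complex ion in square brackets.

Ligands: 6 azido (N3, -1). Ligand charge sum = -6.
With Rh in oxidation state +3, the complex ion is [Rh...]^3−.
Charge balance with lithium (+1) requires 1 complex ion per 3 lithium.

Li3[Rh(N3)6]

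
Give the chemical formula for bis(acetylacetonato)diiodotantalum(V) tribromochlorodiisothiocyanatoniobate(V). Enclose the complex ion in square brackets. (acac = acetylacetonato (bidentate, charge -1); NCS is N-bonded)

Cation [Ta…]: ligand charges -4, Ta(V) ⇒ ion charge 1+.
Anion [Nb…]: ligand charges -6, Nb(V) ⇒ ion charge 1−.
One 1+ cation balances one 1− anion.

[Ta(acac)2I2][NbBr3Cl(NCS)2]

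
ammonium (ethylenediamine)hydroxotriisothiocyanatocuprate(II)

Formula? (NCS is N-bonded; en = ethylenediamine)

Ligands: 1 hydroxo (OH, -1), 3 isothiocyanato (NCS, -1), 1 ethylenediamine (en, neutral). Ligand charge sum = -4.
Charge balance with ammonium (+1) requires 1 complex ion per 2 ammonium.

(NH4)2[Cu(en)(NCS)3(OH)]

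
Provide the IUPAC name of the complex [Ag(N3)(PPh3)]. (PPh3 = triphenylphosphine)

There is no counter-ion, so the complex is neutral overall.
Ligand charges: 1×azido (-1 each), 1×triphenylphosphine (neutral); total -1. So Ag + (-1) = 0, giving Ag = +1.
Ligands are named alphabetically: azido before triphenylphosphine.

azido(triphenylphosphine)silver(I)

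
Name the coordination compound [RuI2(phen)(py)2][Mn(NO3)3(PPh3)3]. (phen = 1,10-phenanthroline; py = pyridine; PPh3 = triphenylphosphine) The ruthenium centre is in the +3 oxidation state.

diiodo(1,10-phenanthroline)bis(pyridine)ruthenium(III) trinitratotris(triphenylphosphine)manganate(II)

Both ions are complex: the cation is named first with the plain metal name, the anion second with the -ate form; each ion's ligands are alphabetised independently.
Ru is given as +3; the cation's ligand charges sum to -2, so the complex cation is 1+.
A 1:1 salt means the anion carries the equal and opposite charge, 1−.
Anion: ligand charges sum to -3; for the ion to be 1−, Mn = +2.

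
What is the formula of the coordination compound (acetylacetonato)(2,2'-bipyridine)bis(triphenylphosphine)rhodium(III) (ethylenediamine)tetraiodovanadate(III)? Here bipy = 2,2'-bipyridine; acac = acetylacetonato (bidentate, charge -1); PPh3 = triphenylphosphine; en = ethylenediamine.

[Rh(acac)(bipy)(PPh3)2][V(en)I4]2

Cation [Rh…]: ligand charges -1, Rh(III) ⇒ ion charge 2+.
Anion [V…]: ligand charges -4, V(III) ⇒ ion charge 1−.
One 2+ cation requires 2 of the 1− anion.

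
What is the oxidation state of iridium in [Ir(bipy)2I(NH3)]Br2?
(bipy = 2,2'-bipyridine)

+3

2 bromide outside the brackets (-1 each) → the complex ion is 2+.
Ligand charges: 2×bipy neutral; 1×NH3 neutral; 1×I = -1; sum -1.
Ir + (-1) = 2+ ⇒ Ir is +3.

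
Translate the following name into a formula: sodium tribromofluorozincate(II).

Ligands: 1 fluoro (F, -1), 3 bromo (Br, -1). Ligand charge sum = -4.
With Zn in oxidation state +2, the complex ion is [Zn...]^2−.
Charge balance with sodium (+1) requires 1 complex ion per 2 sodium.

Na2[ZnBr3F]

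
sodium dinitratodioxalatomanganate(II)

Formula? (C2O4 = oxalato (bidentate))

Ligands: 2 oxalato (C2O4, -2), 2 nitrato (NO3, -1). Ligand charge sum = -6.
With Mn in oxidation state +2, the complex ion is [Mn...]^4−.
Charge balance with sodium (+1) requires 1 complex ion per 4 sodium.

Na4[Mn(C2O4)2(NO3)2]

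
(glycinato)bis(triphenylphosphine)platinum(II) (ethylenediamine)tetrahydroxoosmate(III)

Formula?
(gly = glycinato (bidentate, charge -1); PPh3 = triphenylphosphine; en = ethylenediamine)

Cation [Pt…]: ligand charges -1, Pt(II) ⇒ ion charge 1+.
Anion [Os…]: ligand charges -4, Os(III) ⇒ ion charge 1−.
One 1+ cation balances one 1− anion.

[Pt(gly)(PPh3)2][Os(en)(OH)4]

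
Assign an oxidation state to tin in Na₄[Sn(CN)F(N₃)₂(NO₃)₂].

+2

4 sodium outside the brackets (+1 each) → the complex ion is 4−.
Ligand charges: 1×F = -1; 2×N3 = -2; 1×CN = -1; 2×NO3 = -2; sum -6.
Sn + (-6) = 4− ⇒ Sn is +2.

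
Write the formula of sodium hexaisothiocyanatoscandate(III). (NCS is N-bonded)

Na3[Sc(NCS)6]

Ligands: 6 isothiocyanato (NCS, -1). Ligand charge sum = -6.
With Sc in oxidation state +3, the complex ion is [Sc...]^3−.
Charge balance with sodium (+1) requires 1 complex ion per 3 sodium.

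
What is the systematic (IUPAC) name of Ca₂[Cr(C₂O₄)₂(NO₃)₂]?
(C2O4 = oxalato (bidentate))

calcium dinitratodioxalatochromate(II)

The 2 calcium counter-ions carry a total charge of +4, so each complex ion is 4−.
Ligand charges: 2×oxalato (-2 each), 2×nitrato (-1 each); total -6. So Cr + (-6) = 4−, giving Cr = +2.
Ligands are named alphabetically: nitrato before oxalato.
The complex ion is anionic, so chromium takes the -ate form chromate(II).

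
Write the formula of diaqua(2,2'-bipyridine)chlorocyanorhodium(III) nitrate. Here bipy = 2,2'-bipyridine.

[Rh(bipy)Cl(CN)(H2O)2]NO3

Ligands: 2 aqua (H2O, neutral), 1 2,2'-bipyridine (bipy, neutral), 1 cyano (CN, -1), 1 chloro (Cl, -1). Ligand charge sum = -2.
Charge balance with nitrate (-1) requires 1 complex ion per 1 nitrate.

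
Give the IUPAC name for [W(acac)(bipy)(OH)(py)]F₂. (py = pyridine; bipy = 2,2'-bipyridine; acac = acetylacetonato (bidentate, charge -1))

The 2 fluoride counter-ions carry a total charge of -2, so each complex ion is 2+.
Ligand charges: 1×pyridine (neutral), 1×2,2'-bipyridine (neutral), 1×acetylacetonato (-1 each), 1×hydroxo (-1 each); total -2. So W + (-2) = 2+, giving W = +4.
Ligands are named alphabetically: acetylacetonato before bipyridine before hydroxo before pyridine.

(acetylacetonato)(2,2'-bipyridine)hydroxo(pyridine)tungsten(IV) fluoride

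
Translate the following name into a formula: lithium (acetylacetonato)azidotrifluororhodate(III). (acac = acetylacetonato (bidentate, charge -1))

Li2[Rh(acac)F3(N3)]

Ligands: 3 fluoro (F, -1), 1 acetylacetonato (acac, -1), 1 azido (N3, -1). Ligand charge sum = -5.
Charge balance with lithium (+1) requires 1 complex ion per 2 lithium.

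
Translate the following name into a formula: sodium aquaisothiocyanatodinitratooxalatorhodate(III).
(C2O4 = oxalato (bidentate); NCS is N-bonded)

Na2[Rh(C2O4)(H2O)(NCS)(NO3)2]

Ligands: 2 nitrato (NO3, -1), 1 aqua (H2O, neutral), 1 oxalato (C2O4, -2), 1 isothiocyanato (NCS, -1). Ligand charge sum = -5.
With Rh in oxidation state +3, the complex ion is [Rh...]^2−.
Charge balance with sodium (+1) requires 1 complex ion per 2 sodium.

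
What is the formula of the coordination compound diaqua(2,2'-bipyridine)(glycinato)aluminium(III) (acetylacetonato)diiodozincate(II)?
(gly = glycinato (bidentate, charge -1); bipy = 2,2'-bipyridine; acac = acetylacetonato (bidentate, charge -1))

[Al(bipy)(gly)(H2O)2][Zn(acac)I2]2

Cation [Al…]: ligand charges -1, Al(III) ⇒ ion charge 2+.
Anion [Zn…]: ligand charges -3, Zn(II) ⇒ ion charge 1−.
One 2+ cation requires 2 of the 1− anion.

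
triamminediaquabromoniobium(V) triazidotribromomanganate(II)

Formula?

[NbBr(H2O)2(NH3)3][MnBr3(N3)3]

Cation [Nb…]: ligand charges -1, Nb(V) ⇒ ion charge 4+.
Anion [Mn…]: ligand charges -6, Mn(II) ⇒ ion charge 4−.
One 4+ cation balances one 4− anion.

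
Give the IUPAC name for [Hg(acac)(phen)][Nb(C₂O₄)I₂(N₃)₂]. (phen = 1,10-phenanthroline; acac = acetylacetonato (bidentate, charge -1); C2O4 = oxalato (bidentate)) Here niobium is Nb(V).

(acetylacetonato)(1,10-phenanthroline)mercury(II) diazidodiiodooxalatoniobate(V)

Both ions are complex: the cation is named first with the plain metal name, the anion second with the -ate form; each ion's ligands are alphabetised independently.
Nb is given as +5; the anion's ligand charges sum to -6, so the complex anion is 1−.
A 1:1 salt means the cation carries the equal and opposite charge, 1+.
Cation: ligand charges sum to -1; for the ion to be 1+, Hg = +2.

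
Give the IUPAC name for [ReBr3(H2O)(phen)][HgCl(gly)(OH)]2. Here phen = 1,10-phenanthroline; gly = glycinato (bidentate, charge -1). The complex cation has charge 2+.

aquatribromo(1,10-phenanthroline)rhenium(V) chloro(glycinato)hydroxomercurate(II)

Both ions are complex: the cation is named first with the plain metal name, the anion second with the -ate form; each ion's ligands are alphabetised independently.
The complex cation is given as 2+; its ligand charges sum to -3, so Re = +5.
With 2 anions per cation, each anion must be 2/2 = 1−.
Anion: ligand charges sum to -3; for the ion to be 1−, Hg = +2.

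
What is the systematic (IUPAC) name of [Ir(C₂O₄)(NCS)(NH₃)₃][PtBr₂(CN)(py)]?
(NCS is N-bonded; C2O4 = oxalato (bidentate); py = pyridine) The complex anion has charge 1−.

The complex anion is given as 1−; its ligand charges sum to -3, so Pt = +2.
A 1:1 salt means the cation carries the equal and opposite charge, 1+.
Cation: ligand charges sum to -3; for the ion to be 1+, Ir = +4.

triammineisothiocyanatooxalatoiridium(IV) dibromocyano(pyridine)platinate(II)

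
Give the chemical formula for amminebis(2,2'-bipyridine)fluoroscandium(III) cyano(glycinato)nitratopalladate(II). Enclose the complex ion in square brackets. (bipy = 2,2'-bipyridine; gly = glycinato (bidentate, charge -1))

[Sc(bipy)2F(NH3)][Pd(CN)(gly)(NO3)]2

Cation [Sc…]: ligand charges -1, Sc(III) ⇒ ion charge 2+.
Anion [Pd…]: ligand charges -3, Pd(II) ⇒ ion charge 1−.
One 2+ cation requires 2 of the 1− anion.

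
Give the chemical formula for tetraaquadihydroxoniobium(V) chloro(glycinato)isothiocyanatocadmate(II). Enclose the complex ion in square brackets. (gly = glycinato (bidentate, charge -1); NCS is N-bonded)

[Nb(H2O)4(OH)2][CdCl(gly)(NCS)]3

Cation [Nb…]: ligand charges -2, Nb(V) ⇒ ion charge 3+.
Anion [Cd…]: ligand charges -3, Cd(II) ⇒ ion charge 1−.
One 3+ cation requires 3 of the 1− anion.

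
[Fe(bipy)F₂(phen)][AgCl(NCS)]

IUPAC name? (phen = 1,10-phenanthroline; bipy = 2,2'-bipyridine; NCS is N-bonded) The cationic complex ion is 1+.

(2,2'-bipyridine)difluoro(1,10-phenanthroline)iron(III) chloroisothiocyanatoargentate(I)

Both ions are complex: the cation is named first with the plain metal name, the anion second with the -ate form; each ion's ligands are alphabetised independently.
The complex cation is given as 1+; its ligand charges sum to -2, so Fe = +3.
A 1:1 salt means the anion carries the equal and opposite charge, 1−.
Anion: ligand charges sum to -2; for the ion to be 1−, Ag = +1.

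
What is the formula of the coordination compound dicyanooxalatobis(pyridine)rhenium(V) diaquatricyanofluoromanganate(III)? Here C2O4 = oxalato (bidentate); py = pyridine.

[Re(C2O4)(CN)2(py)2][Mn(CN)3F(H2O)2]

Cation [Re…]: ligand charges -4, Re(V) ⇒ ion charge 1+.
Anion [Mn…]: ligand charges -4, Mn(III) ⇒ ion charge 1−.
One 1+ cation balances one 1− anion.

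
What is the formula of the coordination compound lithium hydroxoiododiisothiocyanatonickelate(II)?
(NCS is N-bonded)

Li2[NiI(NCS)2(OH)]

Ligands: 2 isothiocyanato (NCS, -1), 1 iodo (I, -1), 1 hydroxo (OH, -1). Ligand charge sum = -4.
Charge balance with lithium (+1) requires 1 complex ion per 2 lithium.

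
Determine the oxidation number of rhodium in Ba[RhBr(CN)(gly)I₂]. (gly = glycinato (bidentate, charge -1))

+3

1 barium outside the brackets (+2 each) → the complex ion is 2−.
Ligand charges: 1×gly = -1; 1×CN = -1; 1×Br = -1; 2×I = -2; sum -5.
Rh + (-5) = 2− ⇒ Rh is +3.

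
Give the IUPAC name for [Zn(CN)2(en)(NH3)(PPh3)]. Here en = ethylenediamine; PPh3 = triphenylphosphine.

amminedicyano(ethylenediamine)(triphenylphosphine)zinc(II)

There is no counter-ion, so the complex is neutral overall.
Ligand charges: 1×ammine (neutral), 1×ethylenediamine (neutral), 1×triphenylphosphine (neutral), 2×cyano (-1 each); total -2. So Zn + (-2) = 0, giving Zn = +2.
Ligands are named alphabetically: ammine before cyano before ethylenediamine before triphenylphosphine.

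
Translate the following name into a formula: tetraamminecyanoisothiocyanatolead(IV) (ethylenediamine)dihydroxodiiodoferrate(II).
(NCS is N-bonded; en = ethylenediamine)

[Pb(CN)(NCS)(NH3)4][Fe(en)I2(OH)2]

Cation [Pb…]: ligand charges -2, Pb(IV) ⇒ ion charge 2+.
Anion [Fe…]: ligand charges -4, Fe(II) ⇒ ion charge 2−.
One 2+ cation balances one 2− anion.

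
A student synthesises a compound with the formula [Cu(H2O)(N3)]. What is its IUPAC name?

There is no counter-ion, so the complex is neutral overall.
Ligand charges: 1×aqua (neutral), 1×azido (-1 each); total -1. So Cu + (-1) = 0, giving Cu = +1.
Ligands are named alphabetically: aqua before azido.

aquaazidocopper(I)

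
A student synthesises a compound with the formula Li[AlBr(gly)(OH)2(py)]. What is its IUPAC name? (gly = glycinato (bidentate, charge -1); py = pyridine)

lithium bromo(glycinato)dihydroxo(pyridine)aluminate(III)

The 1 lithium counter-ion carries a total charge of +1, so each complex ion is 1−.
Ligand charges: 1×bromo (-1 each), 1×glycinato (-1 each), 1×pyridine (neutral), 2×hydroxo (-1 each); total -4. So Al + (-4) = 1−, giving Al = +3.
Ligands are named alphabetically: bromo before glycinato before hydroxo before pyridine.
The complex ion is anionic, so aluminium takes the -ate form aluminate(III).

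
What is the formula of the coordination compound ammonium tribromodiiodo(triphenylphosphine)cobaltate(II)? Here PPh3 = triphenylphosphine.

(NH4)3[CoBr3I2(PPh3)]

Ligands: 1 triphenylphosphine (PPh3, neutral), 3 bromo (Br, -1), 2 iodo (I, -1). Ligand charge sum = -5.
Charge balance with ammonium (+1) requires 1 complex ion per 3 ammonium.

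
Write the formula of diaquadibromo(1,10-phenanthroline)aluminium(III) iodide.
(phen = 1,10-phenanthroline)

Ligands: 2 bromo (Br, -1), 2 aqua (H2O, neutral), 1 1,10-phenanthroline (phen, neutral). Ligand charge sum = -2.
With Al in oxidation state +3, the complex ion is [Al...]^1+.
Charge balance with iodide (-1) requires 1 complex ion per 1 iodide.

[AlBr2(H2O)2(phen)]I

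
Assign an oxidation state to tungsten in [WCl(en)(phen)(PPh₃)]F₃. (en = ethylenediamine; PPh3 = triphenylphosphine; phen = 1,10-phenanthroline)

+4

3 fluoride outside the brackets (-1 each) → the complex ion is 3+.
Ligand charges: 1×Cl = -1; 1×en neutral; 1×PPh3 neutral; 1×phen neutral; sum -1.
W + (-1) = 3+ ⇒ W is +4.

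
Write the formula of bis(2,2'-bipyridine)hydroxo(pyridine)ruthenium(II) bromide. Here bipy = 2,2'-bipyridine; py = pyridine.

Ligands: 1 hydroxo (OH, -1), 2 2,2'-bipyridine (bipy, neutral), 1 pyridine (py, neutral). Ligand charge sum = -1.
Charge balance with bromide (-1) requires 1 complex ion per 1 bromide.

[Ru(bipy)2(OH)(py)]Br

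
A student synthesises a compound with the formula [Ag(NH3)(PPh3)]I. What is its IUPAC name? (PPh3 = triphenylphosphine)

The 1 iodide counter-ion carries a total charge of -1, so each complex ion is 1+.
Ligand charges: 1×ammine (neutral), 1×triphenylphosphine (neutral); total 0. So Ag + (0) = 1+, giving Ag = +1.
Ligands are named alphabetically: ammine before triphenylphosphine.

ammine(triphenylphosphine)silver(I) iodide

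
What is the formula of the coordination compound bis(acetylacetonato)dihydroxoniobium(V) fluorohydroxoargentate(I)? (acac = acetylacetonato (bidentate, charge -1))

Cation [Nb…]: ligand charges -4, Nb(V) ⇒ ion charge 1+.
Anion [Ag…]: ligand charges -2, Ag(I) ⇒ ion charge 1−.
One 1+ cation balances one 1− anion.

[Nb(acac)2(OH)2][AgF(OH)]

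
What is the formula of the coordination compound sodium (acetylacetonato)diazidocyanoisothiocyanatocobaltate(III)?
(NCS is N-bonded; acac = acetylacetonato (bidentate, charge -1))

Na2[Co(acac)(CN)(N3)2(NCS)]

Ligands: 1 cyano (CN, -1), 1 isothiocyanato (NCS, -1), 1 acetylacetonato (acac, -1), 2 azido (N3, -1). Ligand charge sum = -5.
With Co in oxidation state +3, the complex ion is [Co...]^2−.
Charge balance with sodium (+1) requires 1 complex ion per 2 sodium.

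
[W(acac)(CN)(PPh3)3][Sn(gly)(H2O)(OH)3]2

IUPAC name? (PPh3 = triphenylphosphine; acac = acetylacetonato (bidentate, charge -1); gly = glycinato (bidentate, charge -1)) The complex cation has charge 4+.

Both ions are complex: the cation is named first with the plain metal name, the anion second with the -ate form; each ion's ligands are alphabetised independently.
The complex cation is given as 4+; its ligand charges sum to -2, so W = +6.
With 2 anions per cation, each anion must be 4/2 = 2−.
Anion: ligand charges sum to -4; for the ion to be 2−, Sn = +2.

(acetylacetonato)cyanotris(triphenylphosphine)tungsten(VI) aqua(glycinato)trihydroxostannate(II)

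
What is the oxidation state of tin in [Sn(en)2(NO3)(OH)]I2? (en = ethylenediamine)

2 iodide outside the brackets (-1 each) → the complex ion is 2+.
Ligand charges: 1×OH = -1; 1×NO3 = -1; 2×en neutral; sum -2.
Sn + (-2) = 2+ ⇒ Sn is +4.

+4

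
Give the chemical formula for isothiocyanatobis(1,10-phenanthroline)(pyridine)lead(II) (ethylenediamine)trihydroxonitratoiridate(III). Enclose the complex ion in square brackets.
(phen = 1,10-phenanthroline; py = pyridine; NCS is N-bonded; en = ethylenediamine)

Cation [Pb…]: ligand charges -1, Pb(II) ⇒ ion charge 1+.
Anion [Ir…]: ligand charges -4, Ir(III) ⇒ ion charge 1−.
One 1+ cation balances one 1− anion.

[Pb(NCS)(phen)2(py)][Ir(en)(NO3)(OH)3]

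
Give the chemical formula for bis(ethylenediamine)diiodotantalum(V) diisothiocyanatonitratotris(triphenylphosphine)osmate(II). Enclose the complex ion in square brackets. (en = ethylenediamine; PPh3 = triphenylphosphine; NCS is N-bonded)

[Ta(en)2I2][Os(NCS)2(NO3)(PPh3)3]3

Cation [Ta…]: ligand charges -2, Ta(V) ⇒ ion charge 3+.
Anion [Os…]: ligand charges -3, Os(II) ⇒ ion charge 1−.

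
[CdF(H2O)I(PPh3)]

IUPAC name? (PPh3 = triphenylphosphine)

aquafluoroiodo(triphenylphosphine)cadmium(II)

There is no counter-ion, so the complex is neutral overall.
Ligand charges: 1×iodo (-1 each), 1×triphenylphosphine (neutral), 1×fluoro (-1 each), 1×aqua (neutral); total -2. So Cd + (-2) = 0, giving Cd = +2.
Ligands are named alphabetically: aqua before fluoro before iodo before triphenylphosphine.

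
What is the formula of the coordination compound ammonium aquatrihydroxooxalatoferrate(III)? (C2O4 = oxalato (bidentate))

(NH4)2[Fe(C2O4)(H2O)(OH)3]

Ligands: 3 hydroxo (OH, -1), 1 aqua (H2O, neutral), 1 oxalato (C2O4, -2). Ligand charge sum = -5.
With Fe in oxidation state +3, the complex ion is [Fe...]^2−.
Charge balance with ammonium (+1) requires 1 complex ion per 2 ammonium.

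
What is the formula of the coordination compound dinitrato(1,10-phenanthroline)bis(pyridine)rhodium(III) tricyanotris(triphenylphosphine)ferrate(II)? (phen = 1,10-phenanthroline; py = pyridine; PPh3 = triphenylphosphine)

Cation [Rh…]: ligand charges -2, Rh(III) ⇒ ion charge 1+.
Anion [Fe…]: ligand charges -3, Fe(II) ⇒ ion charge 1−.
One 1+ cation balances one 1− anion.

[Rh(NO3)2(phen)(py)2][Fe(CN)3(PPh3)3]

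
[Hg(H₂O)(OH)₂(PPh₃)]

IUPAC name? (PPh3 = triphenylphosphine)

aquadihydroxo(triphenylphosphine)mercury(II)

There is no counter-ion, so the complex is neutral overall.
Ligand charges: 2×hydroxo (-1 each), 1×triphenylphosphine (neutral), 1×aqua (neutral); total -2. So Hg + (-2) = 0, giving Hg = +2.
Ligands are named alphabetically: aqua before hydroxo before triphenylphosphine.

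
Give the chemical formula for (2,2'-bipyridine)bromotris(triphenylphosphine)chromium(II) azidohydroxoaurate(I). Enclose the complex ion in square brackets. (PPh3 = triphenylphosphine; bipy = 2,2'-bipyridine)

[Cr(bipy)Br(PPh3)3][Au(N3)(OH)]

Cation [Cr…]: ligand charges -1, Cr(II) ⇒ ion charge 1+.
Anion [Au…]: ligand charges -2, Au(I) ⇒ ion charge 1−.
One 1+ cation balances one 1− anion.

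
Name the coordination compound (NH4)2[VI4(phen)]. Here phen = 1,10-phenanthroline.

ammonium tetraiodo(1,10-phenanthroline)vanadate(II)

The 2 ammonium counter-ions carry a total charge of +2, so each complex ion is 2−.
Ligand charges: 1×1,10-phenanthroline (neutral), 4×iodo (-1 each); total -4. So V + (-4) = 2−, giving V = +2.
The complex ion is anionic, so vanadium takes the -ate form vanadate(II).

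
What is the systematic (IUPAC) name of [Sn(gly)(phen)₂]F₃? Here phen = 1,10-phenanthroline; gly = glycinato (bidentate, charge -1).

The 3 fluoride counter-ions carry a total charge of -3, so each complex ion is 3+.
Ligand charges: 2×1,10-phenanthroline (neutral), 1×glycinato (-1 each); total -1. So Sn + (-1) = 3+, giving Sn = +4.
Ligands are named alphabetically: glycinato before phenanthroline.

(glycinato)bis(1,10-phenanthroline)tin(IV) fluoride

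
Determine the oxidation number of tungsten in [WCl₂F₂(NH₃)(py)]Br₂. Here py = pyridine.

+6

2 bromide outside the brackets (-1 each) → the complex ion is 2+.
Ligand charges: 2×Cl = -2; 2×F = -2; 1×py neutral; 1×NH3 neutral; sum -4.
W + (-4) = 2+ ⇒ W is +6.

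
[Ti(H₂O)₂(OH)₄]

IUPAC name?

There is no counter-ion, so the complex is neutral overall.
Ligand charges: 4×hydroxo (-1 each), 2×aqua (neutral); total -4. So Ti + (-4) = 0, giving Ti = +4.
Ligands are named alphabetically: aqua before hydroxo.

diaquatetrahydroxotitanium(IV)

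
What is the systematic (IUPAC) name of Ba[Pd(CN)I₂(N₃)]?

barium azidocyanodiiodopalladate(II)

The 1 barium counter-ion carries a total charge of +2, so each complex ion is 2−.
Ligand charges: 1×cyano (-1 each), 1×azido (-1 each), 2×iodo (-1 each); total -4. So Pd + (-4) = 2−, giving Pd = +2.
Ligands are named alphabetically: azido before cyano before iodo.
The complex ion is anionic, so palladium takes the -ate form palladate(II).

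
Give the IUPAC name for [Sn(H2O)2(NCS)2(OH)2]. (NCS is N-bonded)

diaquadihydroxodiisothiocyanatotin(IV)

There is no counter-ion, so the complex is neutral overall.
Ligand charges: 2×aqua (neutral), 2×hydroxo (-1 each), 2×isothiocyanato (-1 each); total -4. So Sn + (-4) = 0, giving Sn = +4.
Ligands are named alphabetically: aqua before hydroxo before isothiocyanato.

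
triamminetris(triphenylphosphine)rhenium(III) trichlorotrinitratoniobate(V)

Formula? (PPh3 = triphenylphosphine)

[Re(NH3)3(PPh3)3][NbCl3(NO3)3]3

Cation [Re…]: ligand charges 0, Re(III) ⇒ ion charge 3+.
Anion [Nb…]: ligand charges -6, Nb(V) ⇒ ion charge 1−.
One 3+ cation requires 3 of the 1− anion.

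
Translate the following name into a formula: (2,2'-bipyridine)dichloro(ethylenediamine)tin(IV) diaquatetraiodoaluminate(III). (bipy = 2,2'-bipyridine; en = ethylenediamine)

[Sn(bipy)Cl2(en)][Al(H2O)2I4]2

Cation [Sn…]: ligand charges -2, Sn(IV) ⇒ ion charge 2+.
Anion [Al…]: ligand charges -4, Al(III) ⇒ ion charge 1−.
One 2+ cation requires 2 of the 1− anion.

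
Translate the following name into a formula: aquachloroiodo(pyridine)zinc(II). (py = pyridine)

[ZnCl(H2O)I(py)]

Ligands: 1 aqua (H2O, neutral), 1 chloro (Cl, -1), 1 iodo (I, -1), 1 pyridine (py, neutral). Ligand charge sum = -2.
With Zn in oxidation state +2, the complex ion is [Zn...].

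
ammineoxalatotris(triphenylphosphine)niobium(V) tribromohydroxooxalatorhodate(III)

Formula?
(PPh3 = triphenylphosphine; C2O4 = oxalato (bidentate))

Cation [Nb…]: ligand charges -2, Nb(V) ⇒ ion charge 3+.
Anion [Rh…]: ligand charges -6, Rh(III) ⇒ ion charge 3−.

[Nb(C2O4)(NH3)(PPh3)3][RhBr3(C2O4)(OH)]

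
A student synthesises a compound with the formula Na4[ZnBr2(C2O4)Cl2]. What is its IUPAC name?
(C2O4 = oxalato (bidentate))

sodium dibromodichlorooxalatozincate(II)

The 4 sodium counter-ions carry a total charge of +4, so each complex ion is 4−.
Ligand charges: 1×oxalato (-2 each), 2×chloro (-1 each), 2×bromo (-1 each); total -6. So Zn + (-6) = 4−, giving Zn = +2.
Ligands are named alphabetically: bromo before chloro before oxalato.
The complex ion is anionic, so zinc takes the -ate form zincate(II).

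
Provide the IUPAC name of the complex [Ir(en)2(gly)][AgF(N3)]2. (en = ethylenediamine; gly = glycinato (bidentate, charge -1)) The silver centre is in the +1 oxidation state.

bis(ethylenediamine)(glycinato)iridium(III) azidofluoroargentate(I)

Ag is given as +1; the anion's ligand charges sum to -2, so the complex anion is 1−.
With 2 anions per cation, the cation must be 2×1 = 2+.
Cation: ligand charges sum to -1; for the ion to be 2+, Ir = +3.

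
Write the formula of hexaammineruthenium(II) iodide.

[Ru(NH3)6]I2

Ligands: 6 ammine (NH3, neutral). Ligand charge sum = 0.
With Ru in oxidation state +2, the complex ion is [Ru...]^2+.
Charge balance with iodide (-1) requires 1 complex ion per 2 iodide.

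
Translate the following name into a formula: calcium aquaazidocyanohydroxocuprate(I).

Ligands: 1 cyano (CN, -1), 1 azido (N3, -1), 1 aqua (H2O, neutral), 1 hydroxo (OH, -1). Ligand charge sum = -3.
With Cu in oxidation state +1, the complex ion is [Cu...]^2−.
Charge balance with calcium (+2) requires 1 complex ion per 1 calcium.

Ca[Cu(CN)(H2O)(N3)(OH)]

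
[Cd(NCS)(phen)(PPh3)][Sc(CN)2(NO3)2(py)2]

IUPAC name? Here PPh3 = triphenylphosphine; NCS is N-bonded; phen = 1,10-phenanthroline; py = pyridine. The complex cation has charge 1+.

isothiocyanato(1,10-phenanthroline)(triphenylphosphine)cadmium(II) dicyanodinitratobis(pyridine)scandate(III)

The complex cation is given as 1+; its ligand charges sum to -1, so Cd = +2.
A 1:1 salt means the anion carries the equal and opposite charge, 1−.
Anion: ligand charges sum to -4; for the ion to be 1−, Sc = +3.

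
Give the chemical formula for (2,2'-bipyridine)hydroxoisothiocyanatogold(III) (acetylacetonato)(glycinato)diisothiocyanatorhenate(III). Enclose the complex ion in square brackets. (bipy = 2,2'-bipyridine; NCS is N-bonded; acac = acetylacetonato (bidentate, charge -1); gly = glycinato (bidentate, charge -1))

[Au(bipy)(NCS)(OH)][Re(acac)(gly)(NCS)2]

Cation [Au…]: ligand charges -2, Au(III) ⇒ ion charge 1+.
Anion [Re…]: ligand charges -4, Re(III) ⇒ ion charge 1−.
One 1+ cation balances one 1− anion.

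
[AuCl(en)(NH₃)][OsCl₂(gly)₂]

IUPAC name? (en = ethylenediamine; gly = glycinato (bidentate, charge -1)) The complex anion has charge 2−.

The complex anion is given as 2−; its ligand charges sum to -4, so Os = +2.
A 1:1 salt means the cation carries the equal and opposite charge, 2+.
Cation: ligand charges sum to -1; for the ion to be 2+, Au = +3.

amminechloro(ethylenediamine)gold(III) dichlorobis(glycinato)osmate(II)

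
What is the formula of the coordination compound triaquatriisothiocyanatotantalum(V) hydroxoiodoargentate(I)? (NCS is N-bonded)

Cation [Ta…]: ligand charges -3, Ta(V) ⇒ ion charge 2+.
Anion [Ag…]: ligand charges -2, Ag(I) ⇒ ion charge 1−.
One 2+ cation requires 2 of the 1− anion.

[Ta(H2O)3(NCS)3][AgI(OH)]2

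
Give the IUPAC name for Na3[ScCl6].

The 3 sodium counter-ions carry a total charge of +3, so each complex ion is 3−.
Ligand charges: 6×chloro (-1 each); total -6. So Sc + (-6) = 3−, giving Sc = +3.
The complex ion is anionic, so scandium takes the -ate form scandate(III).

sodium hexachloroscandate(III)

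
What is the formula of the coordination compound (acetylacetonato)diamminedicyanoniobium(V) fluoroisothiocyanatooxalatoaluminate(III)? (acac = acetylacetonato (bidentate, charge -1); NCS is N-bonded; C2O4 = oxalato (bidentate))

[Nb(acac)(CN)2(NH3)2][Al(C2O4)F(NCS)]2

Cation [Nb…]: ligand charges -3, Nb(V) ⇒ ion charge 2+.
Anion [Al…]: ligand charges -4, Al(III) ⇒ ion charge 1−.
One 2+ cation requires 2 of the 1− anion.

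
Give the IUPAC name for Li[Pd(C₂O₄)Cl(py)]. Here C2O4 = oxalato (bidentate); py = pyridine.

The 1 lithium counter-ion carries a total charge of +1, so each complex ion is 1−.
Ligand charges: 1×oxalato (-2 each), 1×chloro (-1 each), 1×pyridine (neutral); total -3. So Pd + (-3) = 1−, giving Pd = +2.
Ligands are named alphabetically: chloro before oxalato before pyridine.
The complex ion is anionic, so palladium takes the -ate form palladate(II).

lithium chlorooxalato(pyridine)palladate(II)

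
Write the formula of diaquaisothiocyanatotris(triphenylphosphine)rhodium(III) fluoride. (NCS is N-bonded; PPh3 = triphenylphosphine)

[Rh(H2O)2(NCS)(PPh3)3]F2

Ligands: 2 aqua (H2O, neutral), 1 isothiocyanato (NCS, -1), 3 triphenylphosphine (PPh3, neutral). Ligand charge sum = -1.
Charge balance with fluoride (-1) requires 1 complex ion per 2 fluoride.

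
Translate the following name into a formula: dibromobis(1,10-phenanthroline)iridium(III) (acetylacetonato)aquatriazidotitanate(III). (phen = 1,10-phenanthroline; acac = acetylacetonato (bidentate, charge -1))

[IrBr2(phen)2][Ti(acac)(H2O)(N3)3]

Cation [Ir…]: ligand charges -2, Ir(III) ⇒ ion charge 1+.
Anion [Ti…]: ligand charges -4, Ti(III) ⇒ ion charge 1−.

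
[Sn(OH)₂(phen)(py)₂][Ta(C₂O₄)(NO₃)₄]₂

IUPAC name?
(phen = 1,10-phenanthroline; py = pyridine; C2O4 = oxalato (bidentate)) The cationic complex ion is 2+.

dihydroxo(1,10-phenanthroline)bis(pyridine)tin(IV) tetranitratooxalatotantalate(V)

Both ions are complex: the cation is named first with the plain metal name, the anion second with the -ate form; each ion's ligands are alphabetised independently.
The complex cation is given as 2+; its ligand charges sum to -2, so Sn = +4.
With 2 anions per cation, each anion must be 2/2 = 1−.
Anion: ligand charges sum to -6; for the ion to be 1−, Ta = +5.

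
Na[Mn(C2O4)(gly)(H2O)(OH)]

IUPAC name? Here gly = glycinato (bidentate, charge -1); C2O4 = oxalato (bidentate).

The 1 sodium counter-ion carries a total charge of +1, so each complex ion is 1−.
Ligand charges: 1×glycinato (-1 each), 1×aqua (neutral), 1×hydroxo (-1 each), 1×oxalato (-2 each); total -4. So Mn + (-4) = 1−, giving Mn = +3.
Ligands are named alphabetically: aqua before glycinato before hydroxo before oxalato.
The complex ion is anionic, so manganese takes the -ate form manganate(III).

sodium aqua(glycinato)hydroxooxalatomanganate(III)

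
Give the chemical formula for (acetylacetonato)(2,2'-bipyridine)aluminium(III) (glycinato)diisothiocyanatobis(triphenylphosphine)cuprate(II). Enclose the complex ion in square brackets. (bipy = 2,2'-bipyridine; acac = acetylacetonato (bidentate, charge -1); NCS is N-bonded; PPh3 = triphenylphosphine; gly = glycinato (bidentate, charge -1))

Cation [Al…]: ligand charges -1, Al(III) ⇒ ion charge 2+.
Anion [Cu…]: ligand charges -3, Cu(II) ⇒ ion charge 1−.
One 2+ cation requires 2 of the 1− anion.

[Al(acac)(bipy)][Cu(gly)(NCS)2(PPh3)2]2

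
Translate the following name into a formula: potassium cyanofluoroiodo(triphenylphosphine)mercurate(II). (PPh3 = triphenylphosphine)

K[Hg(CN)FI(PPh3)]

Ligands: 1 iodo (I, -1), 1 fluoro (F, -1), 1 triphenylphosphine (PPh3, neutral), 1 cyano (CN, -1). Ligand charge sum = -3.
Charge balance with potassium (+1) requires 1 complex ion per 1 potassium.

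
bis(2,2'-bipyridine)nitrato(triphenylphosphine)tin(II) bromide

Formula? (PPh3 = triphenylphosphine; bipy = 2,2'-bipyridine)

[Sn(bipy)2(NO3)(PPh3)]Br

Ligands: 1 nitrato (NO3, -1), 1 triphenylphosphine (PPh3, neutral), 2 2,2'-bipyridine (bipy, neutral). Ligand charge sum = -1.
With Sn in oxidation state +2, the complex ion is [Sn...]^1+.
Charge balance with bromide (-1) requires 1 complex ion per 1 bromide.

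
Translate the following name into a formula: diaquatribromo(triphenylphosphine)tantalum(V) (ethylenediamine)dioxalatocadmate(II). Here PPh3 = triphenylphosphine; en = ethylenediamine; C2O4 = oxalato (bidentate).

[TaBr3(H2O)2(PPh3)][Cd(C2O4)2(en)]

Cation [Ta…]: ligand charges -3, Ta(V) ⇒ ion charge 2+.
Anion [Cd…]: ligand charges -4, Cd(II) ⇒ ion charge 2−.
One 2+ cation balances one 2− anion.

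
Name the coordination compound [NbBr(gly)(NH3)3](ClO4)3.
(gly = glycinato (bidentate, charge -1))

triamminebromo(glycinato)niobium(V) perchlorate

The 3 perchlorate counter-ions carry a total charge of -3, so each complex ion is 3+.
Ligand charges: 1×glycinato (-1 each), 1×bromo (-1 each), 3×ammine (neutral); total -2. So Nb + (-2) = 3+, giving Nb = +5.
Ligands are named alphabetically: ammine before bromo before glycinato.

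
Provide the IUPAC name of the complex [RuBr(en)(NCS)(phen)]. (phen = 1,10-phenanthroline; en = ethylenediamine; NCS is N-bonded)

bromo(ethylenediamine)isothiocyanato(1,10-phenanthroline)ruthenium(II)

There is no counter-ion, so the complex is neutral overall.
Ligand charges: 1×1,10-phenanthroline (neutral), 1×ethylenediamine (neutral), 1×bromo (-1 each), 1×isothiocyanato (-1 each); total -2. So Ru + (-2) = 0, giving Ru = +2.
Ligands are named alphabetically: bromo before ethylenediamine before isothiocyanato before phenanthroline.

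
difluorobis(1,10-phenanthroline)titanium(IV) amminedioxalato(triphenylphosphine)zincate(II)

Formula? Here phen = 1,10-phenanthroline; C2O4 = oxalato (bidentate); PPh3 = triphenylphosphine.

Cation [Ti…]: ligand charges -2, Ti(IV) ⇒ ion charge 2+.
Anion [Zn…]: ligand charges -4, Zn(II) ⇒ ion charge 2−.

[TiF2(phen)2][Zn(C2O4)2(NH3)(PPh3)]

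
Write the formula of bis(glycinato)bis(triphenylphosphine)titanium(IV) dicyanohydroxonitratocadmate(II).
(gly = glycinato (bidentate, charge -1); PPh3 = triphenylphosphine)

Cation [Ti…]: ligand charges -2, Ti(IV) ⇒ ion charge 2+.
Anion [Cd…]: ligand charges -4, Cd(II) ⇒ ion charge 2−.
One 2+ cation balances one 2− anion.

[Ti(gly)2(PPh3)2][Cd(CN)2(NO3)(OH)]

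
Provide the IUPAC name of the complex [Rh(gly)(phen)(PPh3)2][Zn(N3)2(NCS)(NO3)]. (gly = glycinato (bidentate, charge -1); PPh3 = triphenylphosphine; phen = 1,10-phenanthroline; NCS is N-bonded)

Zinc is always +2 in its complexes; the anion's ligand charges sum to -4, so the complex anion is 2−.
A 1:1 salt means the cation carries the equal and opposite charge, 2+.
Cation: ligand charges sum to -1; for the ion to be 2+, Rh = +3.

(glycinato)(1,10-phenanthroline)bis(triphenylphosphine)rhodium(III) diazidoisothiocyanatonitratozincate(II)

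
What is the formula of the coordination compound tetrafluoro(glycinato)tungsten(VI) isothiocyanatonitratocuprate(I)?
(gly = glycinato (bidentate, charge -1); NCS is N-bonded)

[WF4(gly)][Cu(NCS)(NO3)]

Cation [W…]: ligand charges -5, W(VI) ⇒ ion charge 1+.
Anion [Cu…]: ligand charges -2, Cu(I) ⇒ ion charge 1−.
One 1+ cation balances one 1− anion.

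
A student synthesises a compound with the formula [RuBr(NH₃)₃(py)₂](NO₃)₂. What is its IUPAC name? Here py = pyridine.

The 2 nitrate counter-ions carry a total charge of -2, so each complex ion is 2+.
Ligand charges: 1×bromo (-1 each), 2×pyridine (neutral), 3×ammine (neutral); total -1. So Ru + (-1) = 2+, giving Ru = +3.
Ligands are named alphabetically: ammine before bromo before pyridine.

triamminebromobis(pyridine)ruthenium(III) nitrate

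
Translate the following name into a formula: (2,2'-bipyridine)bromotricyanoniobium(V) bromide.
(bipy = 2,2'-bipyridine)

Ligands: 3 cyano (CN, -1), 1 bromo (Br, -1), 1 2,2'-bipyridine (bipy, neutral). Ligand charge sum = -4.
With Nb in oxidation state +5, the complex ion is [Nb...]^1+.
Charge balance with bromide (-1) requires 1 complex ion per 1 bromide.

[Nb(bipy)Br(CN)3]Br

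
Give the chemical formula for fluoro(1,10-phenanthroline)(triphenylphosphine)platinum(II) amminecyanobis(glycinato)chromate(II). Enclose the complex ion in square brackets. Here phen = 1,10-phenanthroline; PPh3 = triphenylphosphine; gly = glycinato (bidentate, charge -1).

Cation [Pt…]: ligand charges -1, Pt(II) ⇒ ion charge 1+.
Anion [Cr…]: ligand charges -3, Cr(II) ⇒ ion charge 1−.

[PtF(phen)(PPh3)][Cr(CN)(gly)2(NH3)]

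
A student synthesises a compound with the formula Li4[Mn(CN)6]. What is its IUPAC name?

The 4 lithium counter-ions carry a total charge of +4, so each complex ion is 4−.
Ligand charges: 6×cyano (-1 each); total -6. So Mn + (-6) = 4−, giving Mn = +2.
The complex ion is anionic, so manganese takes the -ate form manganate(II).

lithium hexacyanomanganate(II)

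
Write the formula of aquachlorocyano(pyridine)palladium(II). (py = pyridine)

Ligands: 1 aqua (H2O, neutral), 1 pyridine (py, neutral), 1 chloro (Cl, -1), 1 cyano (CN, -1). Ligand charge sum = -2.
With Pd in oxidation state +2, the complex ion is [Pd...].

[PdCl(CN)(H2O)(py)]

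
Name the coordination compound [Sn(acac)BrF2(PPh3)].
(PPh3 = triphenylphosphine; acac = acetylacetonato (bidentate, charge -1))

There is no counter-ion, so the complex is neutral overall.
Ligand charges: 2×fluoro (-1 each), 1×bromo (-1 each), 1×triphenylphosphine (neutral), 1×acetylacetonato (-1 each); total -4. So Sn + (-4) = 0, giving Sn = +4.
Ligands are named alphabetically: acetylacetonato before bromo before fluoro before triphenylphosphine.

(acetylacetonato)bromodifluoro(triphenylphosphine)tin(IV)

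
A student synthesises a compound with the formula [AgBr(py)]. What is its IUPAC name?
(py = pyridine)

There is no counter-ion, so the complex is neutral overall.
Ligand charges: 1×pyridine (neutral), 1×bromo (-1 each); total -1. So Ag + (-1) = 0, giving Ag = +1.
Ligands are named alphabetically: bromo before pyridine.

bromo(pyridine)silver(I)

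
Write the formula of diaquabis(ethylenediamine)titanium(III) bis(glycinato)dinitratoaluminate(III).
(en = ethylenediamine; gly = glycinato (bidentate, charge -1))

Cation [Ti…]: ligand charges 0, Ti(III) ⇒ ion charge 3+.
Anion [Al…]: ligand charges -4, Al(III) ⇒ ion charge 1−.
One 3+ cation requires 3 of the 1− anion.

[Ti(en)2(H2O)2][Al(gly)2(NO3)2]3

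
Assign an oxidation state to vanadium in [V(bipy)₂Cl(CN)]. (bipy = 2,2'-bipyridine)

No counter-ion: the bracketed complex is neutral.
Ligand charges: 1×CN = -1; 1×Cl = -1; 2×bipy neutral; sum -2.
V + (-2) = 0 ⇒ V is +2.

+2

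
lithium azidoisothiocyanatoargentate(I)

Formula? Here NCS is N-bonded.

Ligands: 1 azido (N3, -1), 1 isothiocyanato (NCS, -1). Ligand charge sum = -2.
With Ag in oxidation state +1, the complex ion is [Ag...]^1−.
Charge balance with lithium (+1) requires 1 complex ion per 1 lithium.

Li[Ag(N3)(NCS)]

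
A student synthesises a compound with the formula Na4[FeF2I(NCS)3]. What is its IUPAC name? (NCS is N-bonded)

sodium difluoroiodotriisothiocyanatoferrate(II)

The 4 sodium counter-ions carry a total charge of +4, so each complex ion is 4−.
Ligand charges: 1×iodo (-1 each), 3×isothiocyanato (-1 each), 2×fluoro (-1 each); total -6. So Fe + (-6) = 4−, giving Fe = +2.
Ligands are named alphabetically: fluoro before iodo before isothiocyanato.
The complex ion is anionic, so iron takes the -ate form ferrate(II).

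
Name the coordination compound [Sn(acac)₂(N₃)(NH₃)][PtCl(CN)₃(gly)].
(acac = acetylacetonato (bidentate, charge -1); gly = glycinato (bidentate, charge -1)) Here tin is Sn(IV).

bis(acetylacetonato)ammineazidotin(IV) chlorotricyano(glycinato)platinate(IV)

Both ions are complex: the cation is named first with the plain metal name, the anion second with the -ate form; each ion's ligands are alphabetised independently.
Sn is given as +4; the cation's ligand charges sum to -3, so the complex cation is 1+.
A 1:1 salt means the anion carries the equal and opposite charge, 1−.
Anion: ligand charges sum to -5; for the ion to be 1−, Pt = +4.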